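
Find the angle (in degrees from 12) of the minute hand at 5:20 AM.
The minute hand moves 6 degrees per minute.
At 5:20: 20 x 6 = 120 degrees

Final answer: 120 degrees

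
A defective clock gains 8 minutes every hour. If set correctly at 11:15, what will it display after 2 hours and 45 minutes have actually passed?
For every 60 true minutes, the faulty clock advances 60 + 8 = 68 minutes.
True elapsed: 2 hours and 45 minutes = 165 minutes.
Faulty clock advances: 165 x 68/60 = 187 minutes (drift: 22 minutes ahead).
Shown time: 11:15 + 187 minutes = 2:22.

Final answer: 2:22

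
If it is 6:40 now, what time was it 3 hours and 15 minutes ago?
Starting time: 6:40 = 400 total minutes past 12:00
Subtracting: 3 hours and 15 minutes = 195 minutes
400 - 195 = 205 minutes
= 3 hours and 25 minutes past 12:00 = 3:25

Final answer: 3:25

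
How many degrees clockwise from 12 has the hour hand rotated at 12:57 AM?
The hour hand moves 30 degrees per hour and 0.5 degrees per minute.
At 12:57: (0) x 30 + 57 x 0.5 = 0 + 28.5 = 28.5 degrees

Final answer: 28.5 degrees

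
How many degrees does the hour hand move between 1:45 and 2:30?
The hour hand moves 0.5 degrees per minute.
Time elapsed: 2:30 - 1:45 = 45 minutes
Angular displacement: 45 x 0.5 = 22.5 degrees

Final answer: 22.5 degrees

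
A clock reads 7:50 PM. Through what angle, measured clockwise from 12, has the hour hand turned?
The hour hand moves 30 degrees per hour and 0.5 degrees per minute.
At 7:50: (7) x 30 + 50 x 0.5 = 210 + 25 = 235 degrees

Final answer: 235 degrees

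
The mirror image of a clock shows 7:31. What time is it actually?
Reflection across the vertical (12-6) axis maps a hand at angle A degrees to (360 - A) degrees, which sends a reading of T minutes past 12:00 to (720 - T) minutes past 12:00.
Mirror reads 7:31 = 451 minutes past 12:00.
Actual time: (720 - 451) mod 720 = 269 minutes = 4:29.

Final answer: 4:29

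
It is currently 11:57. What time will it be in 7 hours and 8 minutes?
Starting time: 11:57
Adding 8 minutes to 57 minutes: 57 + 8 = 65 minutes = 1 hour and 5 minutes
Adding 7 hours: 11 + 7 + 1 (carry) = 19 - 12 = 7
Final time: 7:05

Final answer: 7:05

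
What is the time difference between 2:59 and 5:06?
From 2:59 to 5:06:
(5 x 60 + 6) - (2 x 60 + 59) = 306 - 179 = 127 minutes
= 2 hours and 7 minutes

Final answer: 2 hours and 7 minutes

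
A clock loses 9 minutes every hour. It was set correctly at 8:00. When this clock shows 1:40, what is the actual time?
For every 60 true minutes, the faulty clock advances 51 minutes, so 1 faulty-clock minute corresponds to 60/51 true minutes.
From 8:00 to 1:40 on the faulty dial is 340 minutes.
True elapsed: 340 x 60/51 = 400 minutes = 6 hours and 40 minutes.
True time: 8:00 + 6 hours and 40 minutes = 2:40.

Final answer: 2:40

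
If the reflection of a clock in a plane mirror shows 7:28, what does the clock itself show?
Reflection across the vertical (12-6) axis maps a hand at angle A degrees to (360 - A) degrees, which sends a reading of T minutes past 12:00 to (720 - T) minutes past 12:00.
Mirror reads 7:28 = 448 minutes past 12:00.
Actual time: (720 - 448) mod 720 = 272 minutes = 4:32.

Final answer: 4:32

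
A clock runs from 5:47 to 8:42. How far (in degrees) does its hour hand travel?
The hour hand moves 0.5 degrees per minute.
Time elapsed: 8:42 - 5:47 = 175 minutes
Angular displacement: 175 x 0.5 = 87.5 degrees

Final answer: 87.5 degrees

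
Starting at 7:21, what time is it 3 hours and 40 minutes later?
Starting time: 7:21
Adding 40 minutes to 21 minutes: 21 + 40 = 61 minutes = 1 hour and 1 minute
Adding 3 hours: 7 + 3 + 1 (carry) = 11
Final time: 11:01

Final answer: 11:01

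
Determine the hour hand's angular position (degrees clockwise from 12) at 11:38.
The hour hand moves 30 degrees per hour and 0.5 degrees per minute.
At 11:38: (11) x 30 + 38 x 0.5 = 330 + 19 = 349 degrees

Final answer: 349 degrees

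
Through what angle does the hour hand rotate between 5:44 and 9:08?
The hour hand moves 0.5 degrees per minute.
Time elapsed: 9:08 - 5:44 = 204 minutes
Angular displacement: 204 x 0.5 = 102 degrees

Final answer: 102 degrees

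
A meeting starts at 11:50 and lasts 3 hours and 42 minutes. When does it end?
Starting time: 11:50
Adding 42 minutes to 50 minutes: 50 + 42 = 92 minutes = 1 hour and 32 minutes
Adding 3 hours: 11 + 3 + 1 (carry) = 15 - 12 = 3
Final time: 3:32

Final answer: 3:32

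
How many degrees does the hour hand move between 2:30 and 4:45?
The hour hand moves 0.5 degrees per minute.
Time elapsed: 4:45 - 2:30 = 135 minutes
Angular displacement: 135 x 0.5 = 67.5 degrees

Final answer: 67.5 degrees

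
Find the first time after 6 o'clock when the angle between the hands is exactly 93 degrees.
At t minutes past 6:00, the hour hand is at 30 x 6 + 0.5t degrees and the minute hand is at 6t degrees.
The smaller angle between them is 93 degrees when |30H - 5.5t| = 93 or |30H - 5.5t| = 267.
With H = 6, solve 30 x 6 - 5.5t = +/- target for each target:
  t = (30 x 6 - 93) / 5.5 = 15.82
  t = (30 x 6 + 93) / 5.5 = 49.64
  t = (30 x 6 - 267) / 5.5 = -15.82 (outside (0, 60))
  t = (30 x 6 + 267) / 5.5 = 81.27 (outside (0, 60))
Valid solutions in (0, 60): {15.82, 49.64} minutes.
The first occurrence is t = 15.82 minutes.
The hands form a 93-degree angle at 15.82 minutes past 6:00.

Final answer: 15.82 minutes past 6:00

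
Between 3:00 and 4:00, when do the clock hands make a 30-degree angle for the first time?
At t minutes past 3:00, the hour hand is at 30 x 3 + 0.5t degrees and the minute hand is at 6t degrees.
The smaller angle between them is 30 degrees when |30H - 5.5t| = 30 or |30H - 5.5t| = 330.
With H = 3, solve 30 x 3 - 5.5t = +/- target for each target:
  t = (30 x 3 - 30) / 5.5 = 10.91
  t = (30 x 3 + 30) / 5.5 = 21.82
  t = (30 x 3 - 330) / 5.5 = -43.64 (outside (0, 60))
  t = (30 x 3 + 330) / 5.5 = 76.36 (outside (0, 60))
Valid solutions in (0, 60): {10.91, 21.82} minutes.
The first occurrence is t = 10.91 minutes.
The hands form a 30-degree angle at 10.91 minutes past 3:00.

Final answer: 10.91 minutes past 3:00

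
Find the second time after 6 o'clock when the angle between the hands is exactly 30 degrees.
At t minutes past 6:00, the hour hand is at 30 x 6 + 0.5t degrees and the minute hand is at 6t degrees.
The smaller angle between them is 30 degrees when |30H - 5.5t| = 30 or |30H - 5.5t| = 330.
With H = 6, solve 30 x 6 - 5.5t = +/- target for each target:
  t = (30 x 6 - 30) / 5.5 = 27.27
  t = (30 x 6 + 30) / 5.5 = 38.18
  t = (30 x 6 - 330) / 5.5 = -27.27 (outside (0, 60))
  t = (30 x 6 + 330) / 5.5 = 92.73 (outside (0, 60))
Valid solutions in (0, 60): {27.27, 38.18} minutes.
The second occurrence is t = 38.18 minutes.
The hands form a 30-degree angle at 38.18 minutes past 6:00.

Final answer: 38.18 minutes past 6:00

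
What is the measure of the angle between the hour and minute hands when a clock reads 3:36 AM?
Hour hand position: 3 x 30 + 36 x 0.5 = 108 degrees
Minute hand position: 36 x 6 = 216 degrees
Difference: |108 - 216| = 108 degrees
The angle between the hands is 108 degrees

Final answer: 108 degrees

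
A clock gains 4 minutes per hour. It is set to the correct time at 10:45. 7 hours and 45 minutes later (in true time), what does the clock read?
For every 60 true minutes, the faulty clock advances 60 + 4 = 64 minutes.
True elapsed: 7 hours and 45 minutes = 465 minutes.
Faulty clock advances: 465 x 64/60 = 496 minutes (drift: 31 minutes ahead).
Shown time: 10:45 + 496 minutes = 7:01.

Final answer: 7:01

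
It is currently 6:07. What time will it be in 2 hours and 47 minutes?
Starting time: 6:07
Adding 47 minutes to 7 minutes: 7 + 47 = 54 minutes
Adding 2 hours: 6 + 2 = 8
Final time: 8:54

Final answer: 8:54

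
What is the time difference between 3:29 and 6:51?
From 3:29 to 6:51:
(6 x 60 + 51) - (3 x 60 + 29) = 411 - 209 = 202 minutes
= 3 hours and 22 minutes

Final answer: 3 hours and 22 minutes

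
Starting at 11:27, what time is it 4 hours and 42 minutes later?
Starting time: 11:27
Adding 42 minutes to 27 minutes: 27 + 42 = 69 minutes = 1 hour and 9 minutes
Adding 4 hours: 11 + 4 + 1 (carry) = 16 - 12 = 4
Final time: 4:09

Final answer: 4:09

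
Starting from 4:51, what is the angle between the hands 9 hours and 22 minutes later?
First find the time 9 hours and 22 minutes after 4:51.
Total minutes: 4 x 60 + 51 + 9 x 60 + 22 = 853.
853 mod 720 = 133 minutes = 2:13.
Now compute the angle at 2:13:
Hour hand: 2 x 30 + 13 x 0.5 = 66.5 degrees
Minute hand: 13 x 6 = 78 degrees
Difference: |66.5 - 78| = 11.5 degrees
The angle is 11.5 degrees

Final answer: 11.5 degrees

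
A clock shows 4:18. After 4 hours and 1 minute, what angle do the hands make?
First find the time 4 hours and 1 minute after 4:18.
Total minutes: 4 x 60 + 18 + 4 x 60 + 1 = 499.
499 mod 720 = 499 minutes = 8:19.
Now compute the angle at 8:19:
Hour hand: 8 x 30 + 19 x 0.5 = 249.5 degrees
Minute hand: 19 x 6 = 114 degrees
Difference: |249.5 - 114| = 135.5 degrees
The angle is 135.5 degrees

Final answer: 135.5 degrees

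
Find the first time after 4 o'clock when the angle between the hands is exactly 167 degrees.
At t minutes past 4:00, the hour hand is at 30 x 4 + 0.5t degrees and the minute hand is at 6t degrees.
The smaller angle between them is 167 degrees when |30H - 5.5t| = 167 or |30H - 5.5t| = 193.
With H = 4, solve 30 x 4 - 5.5t = +/- target for each target:
  t = (30 x 4 - 167) / 5.5 = -8.55 (outside (0, 60))
  t = (30 x 4 + 167) / 5.5 = 52.18
  t = (30 x 4 - 193) / 5.5 = -13.27 (outside (0, 60))
  t = (30 x 4 + 193) / 5.5 = 56.91
Valid solutions in (0, 60): {52.18, 56.91} minutes.
The first occurrence is t = 52.18 minutes.
The hands form a 167-degree angle at 52.18 minutes past 4:00.

Final answer: 52.18 minutes past 4:00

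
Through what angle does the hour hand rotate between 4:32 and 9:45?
The hour hand moves 0.5 degrees per minute.
Time elapsed: 9:45 - 4:32 = 313 minutes
Angular displacement: 313 x 0.5 = 156.5 degrees

Final answer: 156.5 degrees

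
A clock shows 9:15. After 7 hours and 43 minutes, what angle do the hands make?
First find the time 7 hours and 43 minutes after 9:15.
Total minutes: 9 x 60 + 15 + 7 x 60 + 43 = 1018.
1018 mod 720 = 298 minutes = 4:58.
Now compute the angle at 4:58:
Hour hand: 4 x 30 + 58 x 0.5 = 149 degrees
Minute hand: 58 x 6 = 348 degrees
Difference: |149 - 348| = 199 degrees
Smaller angle: 360 - 199 = 161 degrees

Final answer: 161 degrees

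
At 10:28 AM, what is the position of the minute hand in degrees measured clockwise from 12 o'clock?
The minute hand moves 6 degrees per minute.
At 10:28: 28 x 6 = 168 degrees

Final answer: 168 degrees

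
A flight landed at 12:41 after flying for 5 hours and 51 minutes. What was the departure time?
Starting time: 12:41 = 41 total minutes past 12:00
Subtracting: 5 hours and 51 minutes = 351 minutes
41 - 351 = -310 (negative, add 12 hours = 720) = 410 minutes
= 6 hours and 50 minutes past 12:00 = 6:50

Final answer: 6:50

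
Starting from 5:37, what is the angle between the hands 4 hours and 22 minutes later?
First find the time 4 hours and 22 minutes after 5:37.
Total minutes: 5 x 60 + 37 + 4 x 60 + 22 = 599.
599 mod 720 = 599 minutes = 9:59.
Now compute the angle at 9:59:
Hour hand: 9 x 30 + 59 x 0.5 = 299.5 degrees
Minute hand: 59 x 6 = 354 degrees
Difference: |299.5 - 354| = 54.5 degrees
The angle is 54.5 degrees

Final answer: 54.5 degrees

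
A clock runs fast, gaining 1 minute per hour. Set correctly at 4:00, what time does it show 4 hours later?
For every 60 true minutes, the faulty clock advances 60 + 1 = 61 minutes.
True elapsed: 4 hours = 240 minutes.
Faulty clock advances: 240 x 61/60 = 244 minutes (drift: 4 minutes ahead).
Shown time: 4:00 + 244 minutes = 8:04.

Final answer: 8:04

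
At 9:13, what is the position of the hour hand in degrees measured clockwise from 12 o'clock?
The hour hand moves 30 degrees per hour and 0.5 degrees per minute.
At 9:13: (9) x 30 + 13 x 0.5 = 270 + 6.5 = 276.5 degrees

Final answer: 276.5 degrees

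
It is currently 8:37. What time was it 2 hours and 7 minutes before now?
Starting time: 8:37 = 517 total minutes past 12:00
Subtracting: 2 hours and 7 minutes = 127 minutes
517 - 127 = 390 minutes
= 6 hours and 30 minutes past 12:00 = 6:30

Final answer: 6:30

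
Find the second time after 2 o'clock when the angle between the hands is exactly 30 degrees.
At t minutes past 2:00, the hour hand is at 30 x 2 + 0.5t degrees and the minute hand is at 6t degrees.
The smaller angle between them is 30 degrees when |30H - 5.5t| = 30 or |30H - 5.5t| = 330.
With H = 2, solve 30 x 2 - 5.5t = +/- target for each target:
  t = (30 x 2 - 30) / 5.5 = 5.45
  t = (30 x 2 + 30) / 5.5 = 16.36
  t = (30 x 2 - 330) / 5.5 = -49.09 (outside (0, 60))
  t = (30 x 2 + 330) / 5.5 = 70.91 (outside (0, 60))
Valid solutions in (0, 60): {5.45, 16.36} minutes.
The second occurrence is t = 16.36 minutes.
The hands form a 30-degree angle at 16.36 minutes past 2:00.

Final answer: 16.36 minutes past 2:00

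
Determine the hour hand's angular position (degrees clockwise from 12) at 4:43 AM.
The hour hand moves 30 degrees per hour and 0.5 degrees per minute.
At 4:43: (4) x 30 + 43 x 0.5 = 120 + 21.5 = 141.5 degrees

Final answer: 141.5 degrees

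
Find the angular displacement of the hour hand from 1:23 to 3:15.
The hour hand moves 0.5 degrees per minute.
Time elapsed: 3:15 - 1:23 = 112 minutes
Angular displacement: 112 x 0.5 = 56 degrees

Final answer: 56 degrees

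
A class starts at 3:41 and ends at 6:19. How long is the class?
From 3:41 to 6:19:
(6 x 60 + 19) - (3 x 60 + 41) = 379 - 221 = 158 minutes
= 2 hours and 38 minutes

Final answer: 2 hours and 38 minutes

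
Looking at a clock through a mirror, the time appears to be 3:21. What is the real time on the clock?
Reflection across the vertical (12-6) axis maps a hand at angle A degrees to (360 - A) degrees, which sends a reading of T minutes past 12:00 to (720 - T) minutes past 12:00.
Mirror reads 3:21 = 201 minutes past 12:00.
Actual time: (720 - 201) mod 720 = 519 minutes = 8:39.

Final answer: 8:39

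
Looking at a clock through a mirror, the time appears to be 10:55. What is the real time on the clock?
Reflection across the vertical (12-6) axis maps a hand at angle A degrees to (360 - A) degrees, which sends a reading of T minutes past 12:00 to (720 - T) minutes past 12:00.
Mirror reads 10:55 = 655 minutes past 12:00.
Actual time: (720 - 655) mod 720 = 65 minutes = 1:05.

Final answer: 1:05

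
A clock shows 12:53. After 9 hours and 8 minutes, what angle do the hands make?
First find the time 9 hours and 8 minutes after 12:53.
Total minutes: 12 x 60 + 53 + 9 x 60 + 8 = 1321.
1321 mod 720 = 601 minutes = 10:01.
Now compute the angle at 10:01:
Hour hand: 10 x 30 + 1 x 0.5 = 300.5 degrees
Minute hand: 1 x 6 = 6 degrees
Difference: |300.5 - 6| = 294.5 degrees
Smaller angle: 360 - 294.5 = 65.5 degrees

Final answer: 65.5 degrees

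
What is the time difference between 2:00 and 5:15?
From 2:00 to 5:15:
(5 x 60 + 15) - (2 x 60 + 0) = 315 - 120 = 195 minutes
= 3 hours and 15 minutes

Final answer: 3 hours and 15 minutes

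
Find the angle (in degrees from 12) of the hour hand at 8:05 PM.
The hour hand moves 30 degrees per hour and 0.5 degrees per minute.
At 8:05: (8) x 30 + 5 x 0.5 = 240 + 2.5 = 242.5 degrees

Final answer: 242.5 degrees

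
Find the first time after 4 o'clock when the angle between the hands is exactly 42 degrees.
At t minutes past 4:00, the hour hand is at 30 x 4 + 0.5t degrees and the minute hand is at 6t degrees.
The smaller angle between them is 42 degrees when |30H - 5.5t| = 42 or |30H - 5.5t| = 318.
With H = 4, solve 30 x 4 - 5.5t = +/- target for each target:
  t = (30 x 4 - 42) / 5.5 = 14.18
  t = (30 x 4 + 42) / 5.5 = 29.45
  t = (30 x 4 - 318) / 5.5 = -36 (outside (0, 60))
  t = (30 x 4 + 318) / 5.5 = 79.64 (outside (0, 60))
Valid solutions in (0, 60): {14.18, 29.45} minutes.
The first occurrence is t = 14.18 minutes.
The hands form a 42-degree angle at 14.18 minutes past 4:00.

Final answer: 14.18 minutes past 4:00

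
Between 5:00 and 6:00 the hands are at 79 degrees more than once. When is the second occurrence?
At t minutes past 5:00, the hour hand is at 30 x 5 + 0.5t degrees and the minute hand is at 6t degrees.
The smaller angle between them is 79 degrees when |30H - 5.5t| = 79 or |30H - 5.5t| = 281.
With H = 5, solve 30 x 5 - 5.5t = +/- target for each target:
  t = (30 x 5 - 79) / 5.5 = 12.91
  t = (30 x 5 + 79) / 5.5 = 41.64
  t = (30 x 5 - 281) / 5.5 = -23.82 (outside (0, 60))
  t = (30 x 5 + 281) / 5.5 = 78.36 (outside (0, 60))
Valid solutions in (0, 60): {12.91, 41.64} minutes.
The second occurrence is t = 41.64 minutes.
The hands form a 79-degree angle at 41.64 minutes past 5:00.

Final answer: 41.64 minutes past 5:00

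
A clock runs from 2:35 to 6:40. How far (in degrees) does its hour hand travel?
The hour hand moves 0.5 degrees per minute.
Time elapsed: 6:40 - 2:35 = 245 minutes
Angular displacement: 245 x 0.5 = 122.5 degrees

Final answer: 122.5 degrees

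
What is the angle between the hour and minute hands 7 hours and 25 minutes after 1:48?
First find the time 7 hours and 25 minutes after 1:48.
Total minutes: 1 x 60 + 48 + 7 x 60 + 25 = 553.
553 mod 720 = 553 minutes = 9:13.
Now compute the angle at 9:13:
Hour hand: 9 x 30 + 13 x 0.5 = 276.5 degrees
Minute hand: 13 x 6 = 78 degrees
Difference: |276.5 - 78| = 198.5 degrees
Smaller angle: 360 - 198.5 = 161.5 degrees

Final answer: 161.5 degrees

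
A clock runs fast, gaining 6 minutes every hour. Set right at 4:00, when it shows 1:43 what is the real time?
For every 60 true minutes, the faulty clock advances 66 minutes, so 1 faulty-clock minute corresponds to 60/66 true minutes.
From 4:00 to 1:43 on the faulty dial is 583 minutes.
True elapsed: 583 x 60/66 = 530 minutes = 8 hours and 50 minutes.
True time: 4:00 + 8 hours and 50 minutes = 12:50.

Final answer: 12:50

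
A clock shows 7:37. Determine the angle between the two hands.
Hour hand position: 7 x 30 + 37 x 0.5 = 228.5 degrees
Minute hand position: 37 x 6 = 222 degrees
Difference: |228.5 - 222| = 6.5 degrees
The angle between the hands is 6.5 degrees

Final answer: 6.5 degrees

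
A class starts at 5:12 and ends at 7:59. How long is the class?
From 5:12 to 7:59:
(7 x 60 + 59) - (5 x 60 + 12) = 479 - 312 = 167 minutes
= 2 hours and 47 minutes

Final answer: 2 hours and 47 minutes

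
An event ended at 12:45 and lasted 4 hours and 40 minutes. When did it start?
Starting time: 12:45 = 45 total minutes past 12:00
Subtracting: 4 hours and 40 minutes = 280 minutes
45 - 280 = -235 (negative, add 12 hours = 720) = 485 minutes
= 8 hours and 5 minutes past 12:00 = 8:05

Final answer: 8:05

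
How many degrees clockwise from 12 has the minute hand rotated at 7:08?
The minute hand moves 6 degrees per minute.
At 7:08: 8 x 6 = 48 degrees

Final answer: 48 degrees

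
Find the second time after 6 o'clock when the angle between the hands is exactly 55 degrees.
At t minutes past 6:00, the hour hand is at 30 x 6 + 0.5t degrees and the minute hand is at 6t degrees.
The smaller angle between them is 55 degrees when |30H - 5.5t| = 55 or |30H - 5.5t| = 305.
With H = 6, solve 30 x 6 - 5.5t = +/- target for each target:
  t = (30 x 6 - 55) / 5.5 = 22.73
  t = (30 x 6 + 55) / 5.5 = 42.73
  t = (30 x 6 - 305) / 5.5 = -22.73 (outside (0, 60))
  t = (30 x 6 + 305) / 5.5 = 88.18 (outside (0, 60))
Valid solutions in (0, 60): {22.73, 42.73} minutes.
The second occurrence is t = 42.73 minutes.
The hands form a 55-degree angle at 42.73 minutes past 6:00.

Final answer: 42.73 minutes past 6:00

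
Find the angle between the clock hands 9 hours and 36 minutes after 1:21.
First find the time 9 hours and 36 minutes after 1:21.
Total minutes: 1 x 60 + 21 + 9 x 60 + 36 = 657.
657 mod 720 = 657 minutes = 10:57.
Now compute the angle at 10:57:
Hour hand: 10 x 30 + 57 x 0.5 = 328.5 degrees
Minute hand: 57 x 6 = 342 degrees
Difference: |328.5 - 342| = 13.5 degrees
The angle is 13.5 degrees

Final answer: 13.5 degrees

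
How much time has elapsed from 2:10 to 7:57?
From 2:10 to 7:57:
(7 x 60 + 57) - (2 x 60 + 10) = 477 - 130 = 347 minutes
= 5 hours and 47 minutes

Final answer: 5 hours and 47 minutes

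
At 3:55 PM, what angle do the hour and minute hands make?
Hour hand position: 3 x 30 + 55 x 0.5 = 117.5 degrees
Minute hand position: 55 x 6 = 330 degrees
Difference: |117.5 - 330| = 212.5 degrees
Since 212.5 > 180, the smaller angle is 360 - 212.5 = 147.5 degrees

Final answer: 147.5 degrees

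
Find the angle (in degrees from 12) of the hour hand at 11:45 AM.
The hour hand moves 30 degrees per hour and 0.5 degrees per minute.
At 11:45: (11) x 30 + 45 x 0.5 = 330 + 22.5 = 352.5 degrees

Final answer: 352.5 degrees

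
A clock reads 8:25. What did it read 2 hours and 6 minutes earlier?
Starting time: 8:25 = 505 total minutes past 12:00
Subtracting: 2 hours and 6 minutes = 126 minutes
505 - 126 = 379 minutes
= 6 hours and 19 minutes past 12:00 = 6:19

Final answer: 6:19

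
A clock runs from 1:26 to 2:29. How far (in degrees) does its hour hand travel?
The hour hand moves 0.5 degrees per minute.
Time elapsed: 2:29 - 1:26 = 63 minutes
Angular displacement: 63 x 0.5 = 31.5 degrees

Final answer: 31.5 degrees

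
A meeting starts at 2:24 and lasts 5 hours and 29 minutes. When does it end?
Starting time: 2:24
Adding 29 minutes to 24 minutes: 24 + 29 = 53 minutes
Adding 5 hours: 2 + 5 = 7
Final time: 7:53

Final answer: 7:53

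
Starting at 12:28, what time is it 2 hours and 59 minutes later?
Starting time: 12:28
Adding 59 minutes to 28 minutes: 28 + 59 = 87 minutes = 1 hour and 27 minutes
Adding 2 hours: 12 + 2 + 1 (carry) = 15 - 12 = 3
Final time: 3:27

Final answer: 3:27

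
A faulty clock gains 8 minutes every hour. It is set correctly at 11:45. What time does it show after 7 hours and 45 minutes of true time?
For every 60 true minutes, the faulty clock advances 60 + 8 = 68 minutes.
True elapsed: 7 hours and 45 minutes = 465 minutes.
Faulty clock advances: 465 x 68/60 = 527 minutes (drift: 62 minutes ahead).
Shown time: 11:45 + 527 minutes = 8:32.

Final answer: 8:32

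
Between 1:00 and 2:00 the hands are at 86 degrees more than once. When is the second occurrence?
At t minutes past 1:00, the hour hand is at 30 x 1 + 0.5t degrees and the minute hand is at 6t degrees.
The smaller angle between them is 86 degrees when |30H - 5.5t| = 86 or |30H - 5.5t| = 274.
With H = 1, solve 30 x 1 - 5.5t = +/- target for each target:
  t = (30 x 1 - 86) / 5.5 = -10.18 (outside (0, 60))
  t = (30 x 1 + 86) / 5.5 = 21.09
  t = (30 x 1 - 274) / 5.5 = -44.36 (outside (0, 60))
  t = (30 x 1 + 274) / 5.5 = 55.27
Valid solutions in (0, 60): {21.09, 55.27} minutes.
The second occurrence is t = 55.27 minutes.
The hands form a 86-degree angle at 55.27 minutes past 1:00.

Final answer: 55.27 minutes past 1:00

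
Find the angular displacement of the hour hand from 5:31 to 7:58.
The hour hand moves 0.5 degrees per minute.
Time elapsed: 7:58 - 5:31 = 147 minutes
Angular displacement: 147 x 0.5 = 73.5 degrees

Final answer: 73.5 degrees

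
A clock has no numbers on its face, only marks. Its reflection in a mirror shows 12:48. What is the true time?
Reflection across the vertical (12-6) axis maps a hand at angle A degrees to (360 - A) degrees, which sends a reading of T minutes past 12:00 to (720 - T) minutes past 12:00.
Mirror reads 12:48 = 48 minutes past 12:00.
Actual time: (720 - 48) mod 720 = 672 minutes = 11:12.

Final answer: 11:12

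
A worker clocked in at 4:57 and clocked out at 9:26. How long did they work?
From 4:57 to 9:26:
(9 x 60 + 26) - (4 x 60 + 57) = 566 - 297 = 269 minutes
= 4 hours and 29 minutes

Final answer: 4 hours and 29 minutes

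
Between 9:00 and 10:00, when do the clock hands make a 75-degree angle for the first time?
At t minutes past 9:00, the hour hand is at 30 x 9 + 0.5t degrees and the minute hand is at 6t degrees.
The smaller angle between them is 75 degrees when |30H - 5.5t| = 75 or |30H - 5.5t| = 285.
With H = 9, solve 30 x 9 - 5.5t = +/- target for each target:
  t = (30 x 9 - 75) / 5.5 = 35.45
  t = (30 x 9 + 75) / 5.5 = 62.73 (outside (0, 60))
  t = (30 x 9 - 285) / 5.5 = -2.73 (outside (0, 60))
  t = (30 x 9 + 285) / 5.5 = 100.91 (outside (0, 60))
Valid solutions in (0, 60): {35.45} minutes.
The first occurrence is t = 35.45 minutes.
The hands form a 75-degree angle at 35.45 minutes past 9:00.

Final answer: 35.45 minutes past 9:00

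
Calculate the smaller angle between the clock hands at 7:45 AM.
Hour hand position: 7 x 30 + 45 x 0.5 = 232.5 degrees
Minute hand position: 45 x 6 = 270 degrees
Difference: |232.5 - 270| = 37.5 degrees
The angle between the hands is 37.5 degrees

Final answer: 37.5 degrees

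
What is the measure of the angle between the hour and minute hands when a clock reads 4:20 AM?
Hour hand position: 4 x 30 + 20 x 0.5 = 130 degrees
Minute hand position: 20 x 6 = 120 degrees
Difference: |130 - 120| = 10 degrees
The angle between the hands is 10 degrees

Final answer: 10 degrees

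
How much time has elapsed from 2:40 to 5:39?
From 2:40 to 5:39:
(5 x 60 + 39) - (2 x 60 + 40) = 339 - 160 = 179 minutes
= 2 hours and 59 minutes

Final answer: 2 hours and 59 minutes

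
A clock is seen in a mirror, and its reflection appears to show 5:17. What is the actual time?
Reflection across the vertical (12-6) axis maps a hand at angle A degrees to (360 - A) degrees, which sends a reading of T minutes past 12:00 to (720 - T) minutes past 12:00.
Mirror reads 5:17 = 317 minutes past 12:00.
Actual time: (720 - 317) mod 720 = 403 minutes = 6:43.

Final answer: 6:43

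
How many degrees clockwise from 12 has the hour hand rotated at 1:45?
The hour hand moves 30 degrees per hour and 0.5 degrees per minute.
At 1:45: (1) x 30 + 45 x 0.5 = 30 + 22.5 = 52.5 degrees

Final answer: 52.5 degrees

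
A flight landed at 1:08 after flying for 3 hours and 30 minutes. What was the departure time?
Starting time: 1:08 = 68 total minutes past 12:00
Subtracting: 3 hours and 30 minutes = 210 minutes
68 - 210 = -142 (negative, add 12 hours = 720) = 578 minutes
= 9 hours and 38 minutes past 12:00 = 9:38

Final answer: 9:38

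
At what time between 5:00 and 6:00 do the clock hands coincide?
The minute hand gains 5.5 degrees per minute on the hour hand.
At 5:00, the hour hand is at 150 degrees and the minute hand is at 0 degrees.
The gap is 150 degrees. Time to close: 150/5.5 = 60 x 5/11 = 27.27 minutes.
The hands overlap at 27.27 minutes past 5:00.

Final answer: 27.27 minutes past 5:00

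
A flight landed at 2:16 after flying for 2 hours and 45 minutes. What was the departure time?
Starting time: 2:16 = 136 total minutes past 12:00
Subtracting: 2 hours and 45 minutes = 165 minutes
136 - 165 = -29 (negative, add 12 hours = 720) = 691 minutes
= 11 hours and 31 minutes past 12:00 = 11:31

Final answer: 11:31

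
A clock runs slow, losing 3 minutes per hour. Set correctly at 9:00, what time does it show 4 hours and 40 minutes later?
For every 60 true minutes, the faulty clock advances 60 - 3 = 57 minutes.
True elapsed: 4 hours and 40 minutes = 280 minutes.
Faulty clock advances: 280 x 57/60 = 266 minutes (drift: 14 minutes behind).
Shown time: 9:00 + 266 minutes = 1:26.

Final answer: 1:26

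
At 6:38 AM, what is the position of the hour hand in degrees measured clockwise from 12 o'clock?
The hour hand moves 30 degrees per hour and 0.5 degrees per minute.
At 6:38: (6) x 30 + 38 x 0.5 = 180 + 19 = 199 degrees

Final answer: 199 degrees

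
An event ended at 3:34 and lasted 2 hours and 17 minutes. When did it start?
Starting time: 3:34 = 214 total minutes past 12:00
Subtracting: 2 hours and 17 minutes = 137 minutes
214 - 137 = 77 minutes
= 1 hour and 17 minutes past 12:00 = 1:17

Final answer: 1:17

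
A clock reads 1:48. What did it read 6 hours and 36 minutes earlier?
Starting time: 1:48 = 108 total minutes past 12:00
Subtracting: 6 hours and 36 minutes = 396 minutes
108 - 396 = -288 (negative, add 12 hours = 720) = 432 minutes
= 7 hours and 12 minutes past 12:00 = 7:12

Final answer: 7:12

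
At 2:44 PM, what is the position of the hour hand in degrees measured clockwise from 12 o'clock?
The hour hand moves 30 degrees per hour and 0.5 degrees per minute.
At 2:44: (2) x 30 + 44 x 0.5 = 60 + 22 = 82 degrees

Final answer: 82 degrees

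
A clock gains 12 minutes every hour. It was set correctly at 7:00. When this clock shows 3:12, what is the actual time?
For every 60 true minutes, the faulty clock advances 72 minutes, so 1 faulty-clock minute corresponds to 60/72 true minutes.
From 7:00 to 3:12 on the faulty dial is 492 minutes.
True elapsed: 492 x 60/72 = 410 minutes = 6 hours and 50 minutes.
True time: 7:00 + 6 hours and 50 minutes = 1:50.

Final answer: 1:50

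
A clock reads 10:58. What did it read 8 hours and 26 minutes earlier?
Starting time: 10:58 = 658 total minutes past 12:00
Subtracting: 8 hours and 26 minutes = 506 minutes
658 - 506 = 152 minutes
= 2 hours and 32 minutes past 12:00 = 2:32

Final answer: 2:32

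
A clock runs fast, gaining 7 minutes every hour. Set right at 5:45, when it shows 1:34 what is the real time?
For every 60 true minutes, the faulty clock advances 67 minutes, so 1 faulty-clock minute corresponds to 60/67 true minutes.
From 5:45 to 1:34 on the faulty dial is 469 minutes.
True elapsed: 469 x 60/67 = 420 minutes = 7 hours.
True time: 5:45 + 7 hours = 12:45.

Final answer: 12:45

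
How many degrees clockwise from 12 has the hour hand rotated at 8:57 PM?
The hour hand moves 30 degrees per hour and 0.5 degrees per minute.
At 8:57: (8) x 30 + 57 x 0.5 = 240 + 28.5 = 268.5 degrees

Final answer: 268.5 degrees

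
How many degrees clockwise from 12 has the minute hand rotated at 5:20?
The minute hand moves 6 degrees per minute.
At 5:20: 20 x 6 = 120 degrees

Final answer: 120 degrees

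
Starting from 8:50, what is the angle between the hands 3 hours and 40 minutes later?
First find the time 3 hours and 40 minutes after 8:50.
Total minutes: 8 x 60 + 50 + 3 x 60 + 40 = 750.
750 mod 720 = 30 minutes = 12:30.
Now compute the angle at 12:30:
Hour hand: 0 x 30 + 30 x 0.5 = 15 degrees
Minute hand: 30 x 6 = 180 degrees
Difference: |15 - 180| = 165 degrees
The angle is 165 degrees

Final answer: 165 degrees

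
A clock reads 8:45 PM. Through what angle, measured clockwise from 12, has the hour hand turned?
The hour hand moves 30 degrees per hour and 0.5 degrees per minute.
At 8:45: (8) x 30 + 45 x 0.5 = 240 + 22.5 = 262.5 degrees

Final answer: 262.5 degrees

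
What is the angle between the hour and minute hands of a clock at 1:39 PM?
Hour hand position: 1 x 30 + 39 x 0.5 = 49.5 degrees
Minute hand position: 39 x 6 = 234 degrees
Difference: |49.5 - 234| = 184.5 degrees
Since 184.5 > 180, the smaller angle is 360 - 184.5 = 175.5 degrees

Final answer: 175.5 degrees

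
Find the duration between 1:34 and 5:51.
From 1:34 to 5:51:
(5 x 60 + 51) - (1 x 60 + 34) = 351 - 94 = 257 minutes
= 4 hours and 17 minutes

Final answer: 4 hours and 17 minutes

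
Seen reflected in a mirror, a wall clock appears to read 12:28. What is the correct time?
Reflection across the vertical (12-6) axis maps a hand at angle A degrees to (360 - A) degrees, which sends a reading of T minutes past 12:00 to (720 - T) minutes past 12:00.
Mirror reads 12:28 = 28 minutes past 12:00.
Actual time: (720 - 28) mod 720 = 692 minutes = 11:32.

Final answer: 11:32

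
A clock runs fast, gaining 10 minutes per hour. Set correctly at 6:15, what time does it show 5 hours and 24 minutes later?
For every 60 true minutes, the faulty clock advances 60 + 10 = 70 minutes.
True elapsed: 5 hours and 24 minutes = 324 minutes.
Faulty clock advances: 324 x 70/60 = 378 minutes (drift: 54 minutes ahead).
Shown time: 6:15 + 378 minutes = 12:33.

Final answer: 12:33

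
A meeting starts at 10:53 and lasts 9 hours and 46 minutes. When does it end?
Starting time: 10:53
Adding 46 minutes to 53 minutes: 53 + 46 = 99 minutes = 1 hour and 39 minutes
Adding 9 hours: 10 + 9 + 1 (carry) = 20 - 12 = 8
Final time: 8:39

Final answer: 8:39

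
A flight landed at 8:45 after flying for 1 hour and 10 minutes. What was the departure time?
Starting time: 8:45 = 525 total minutes past 12:00
Subtracting: 1 hour and 10 minutes = 70 minutes
525 - 70 = 455 minutes
= 7 hours and 35 minutes past 12:00 = 7:35

Final answer: 7:35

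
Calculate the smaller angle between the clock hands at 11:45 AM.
Hour hand position: 11 x 30 + 45 x 0.5 = 352.5 degrees
Minute hand position: 45 x 6 = 270 degrees
Difference: |352.5 - 270| = 82.5 degrees
The angle between the hands is 82.5 degrees

Final answer: 82.5 degrees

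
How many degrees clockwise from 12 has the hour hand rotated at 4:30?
The hour hand moves 30 degrees per hour and 0.5 degrees per minute.
At 4:30: (4) x 30 + 30 x 0.5 = 120 + 15 = 135 degrees

Final answer: 135 degrees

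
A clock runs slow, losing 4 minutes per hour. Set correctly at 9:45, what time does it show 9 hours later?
For every 60 true minutes, the faulty clock advances 60 - 4 = 56 minutes.
True elapsed: 9 hours = 540 minutes.
Faulty clock advances: 540 x 56/60 = 504 minutes (drift: 36 minutes behind).
Shown time: 9:45 + 504 minutes = 6:09.

Final answer: 6:09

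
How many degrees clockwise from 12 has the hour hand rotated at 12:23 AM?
The hour hand moves 30 degrees per hour and 0.5 degrees per minute.
At 12:23: (0) x 30 + 23 x 0.5 = 0 + 11.5 = 11.5 degrees

Final answer: 11.5 degrees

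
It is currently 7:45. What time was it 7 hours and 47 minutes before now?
Starting time: 7:45 = 465 total minutes past 12:00
Subtracting: 7 hours and 47 minutes = 467 minutes
465 - 467 = -2 (negative, add 12 hours = 720) = 718 minutes
= 11 hours and 58 minutes past 12:00 = 11:58

Final answer: 11:58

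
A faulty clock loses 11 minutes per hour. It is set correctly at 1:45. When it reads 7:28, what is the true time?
For every 60 true minutes, the faulty clock advances 49 minutes, so 1 faulty-clock minute corresponds to 60/49 true minutes.
From 1:45 to 7:28 on the faulty dial is 343 minutes.
True elapsed: 343 x 60/49 = 420 minutes = 7 hours.
True time: 1:45 + 7 hours = 8:45.

Final answer: 8:45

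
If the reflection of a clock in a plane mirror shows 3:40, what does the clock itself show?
Reflection across the vertical (12-6) axis maps a hand at angle A degrees to (360 - A) degrees, which sends a reading of T minutes past 12:00 to (720 - T) minutes past 12:00.
Mirror reads 3:40 = 220 minutes past 12:00.
Actual time: (720 - 220) mod 720 = 500 minutes = 8:20.

Final answer: 8:20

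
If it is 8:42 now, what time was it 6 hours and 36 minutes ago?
Starting time: 8:42 = 522 total minutes past 12:00
Subtracting: 6 hours and 36 minutes = 396 minutes
522 - 396 = 126 minutes
= 2 hours and 6 minutes past 12:00 = 2:06

Final answer: 2:06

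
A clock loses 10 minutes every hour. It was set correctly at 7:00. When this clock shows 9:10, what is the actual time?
For every 60 true minutes, the faulty clock advances 50 minutes, so 1 faulty-clock minute corresponds to 60/50 true minutes.
From 7:00 to 9:10 on the faulty dial is 130 minutes.
True elapsed: 130 x 60/50 = 156 minutes = 2 hours and 36 minutes.
True time: 7:00 + 2 hours and 36 minutes = 9:36.

Final answer: 9:36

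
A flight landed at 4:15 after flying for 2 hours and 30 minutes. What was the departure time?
Starting time: 4:15 = 255 total minutes past 12:00
Subtracting: 2 hours and 30 minutes = 150 minutes
255 - 150 = 105 minutes
= 1 hour and 45 minutes past 12:00 = 1:45

Final answer: 1:45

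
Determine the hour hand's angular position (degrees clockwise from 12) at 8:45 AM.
The hour hand moves 30 degrees per hour and 0.5 degrees per minute.
At 8:45: (8) x 30 + 45 x 0.5 = 240 + 22.5 = 262.5 degrees

Final answer: 262.5 degrees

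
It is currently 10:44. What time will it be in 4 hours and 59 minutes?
Starting time: 10:44
Adding 59 minutes to 44 minutes: 44 + 59 = 103 minutes = 1 hour and 43 minutes
Adding 4 hours: 10 + 4 + 1 (carry) = 15 - 12 = 3
Final time: 3:43

Final answer: 3:43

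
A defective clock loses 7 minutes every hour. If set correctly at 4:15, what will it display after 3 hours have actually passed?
For every 60 true minutes, the faulty clock advances 60 - 7 = 53 minutes.
True elapsed: 3 hours = 180 minutes.
Faulty clock advances: 180 x 53/60 = 159 minutes (drift: 21 minutes behind).
Shown time: 4:15 + 159 minutes = 6:54.

Final answer: 6:54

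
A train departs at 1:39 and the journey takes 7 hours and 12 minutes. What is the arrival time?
Starting time: 1:39
Adding 12 minutes to 39 minutes: 39 + 12 = 51 minutes
Adding 7 hours: 1 + 7 = 8
Final time: 8:51

Final answer: 8:51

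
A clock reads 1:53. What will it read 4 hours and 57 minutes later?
Starting time: 1:53
Adding 57 minutes to 53 minutes: 53 + 57 = 110 minutes = 1 hour and 50 minutes
Adding 4 hours: 1 + 4 + 1 (carry) = 6
Final time: 6:50

Final answer: 6:50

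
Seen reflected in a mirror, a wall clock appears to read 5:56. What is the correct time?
Reflection across the vertical (12-6) axis maps a hand at angle A degrees to (360 - A) degrees, which sends a reading of T minutes past 12:00 to (720 - T) minutes past 12:00.
Mirror reads 5:56 = 356 minutes past 12:00.
Actual time: (720 - 356) mod 720 = 364 minutes = 6:04.

Final answer: 6:04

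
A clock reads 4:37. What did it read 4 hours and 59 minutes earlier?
Starting time: 4:37 = 277 total minutes past 12:00
Subtracting: 4 hours and 59 minutes = 299 minutes
277 - 299 = -22 (negative, add 12 hours = 720) = 698 minutes
= 11 hours and 38 minutes past 12:00 = 11:38

Final answer: 11:38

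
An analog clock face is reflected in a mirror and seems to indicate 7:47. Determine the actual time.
Reflection across the vertical (12-6) axis maps a hand at angle A degrees to (360 - A) degrees, which sends a reading of T minutes past 12:00 to (720 - T) minutes past 12:00.
Mirror reads 7:47 = 467 minutes past 12:00.
Actual time: (720 - 467) mod 720 = 253 minutes = 4:13.

Final answer: 4:13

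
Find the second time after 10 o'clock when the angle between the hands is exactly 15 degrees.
At t minutes past 10:00, the hour hand is at 30 x 10 + 0.5t degrees and the minute hand is at 6t degrees.
The smaller angle between them is 15 degrees when |30H - 5.5t| = 15 or |30H - 5.5t| = 345.
With H = 10, solve 30 x 10 - 5.5t = +/- target for each target:
  t = (30 x 10 - 15) / 5.5 = 51.82
  t = (30 x 10 + 15) / 5.5 = 57.27
  t = (30 x 10 - 345) / 5.5 = -8.18 (outside (0, 60))
  t = (30 x 10 + 345) / 5.5 = 117.27 (outside (0, 60))
Valid solutions in (0, 60): {51.82, 57.27} minutes.
The second occurrence is t = 57.27 minutes.
The hands form a 15-degree angle at 57.27 minutes past 10:00.

Final answer: 57.27 minutes past 10:00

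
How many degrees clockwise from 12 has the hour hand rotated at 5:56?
The hour hand moves 30 degrees per hour and 0.5 degrees per minute.
At 5:56: (5) x 30 + 56 x 0.5 = 150 + 28 = 178 degrees

Final answer: 178 degrees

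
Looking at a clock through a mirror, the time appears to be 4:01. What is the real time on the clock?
Reflection across the vertical (12-6) axis maps a hand at angle A degrees to (360 - A) degrees, which sends a reading of T minutes past 12:00 to (720 - T) minutes past 12:00.
Mirror reads 4:01 = 241 minutes past 12:00.
Actual time: (720 - 241) mod 720 = 479 minutes = 7:59.

Final answer: 7:59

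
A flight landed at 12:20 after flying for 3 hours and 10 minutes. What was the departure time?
Starting time: 12:20 = 20 total minutes past 12:00
Subtracting: 3 hours and 10 minutes = 190 minutes
20 - 190 = -170 (negative, add 12 hours = 720) = 550 minutes
= 9 hours and 10 minutes past 12:00 = 9:10

Final answer: 9:10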